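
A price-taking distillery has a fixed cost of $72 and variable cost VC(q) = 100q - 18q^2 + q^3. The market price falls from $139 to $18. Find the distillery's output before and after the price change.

AVC = 100 - 18q + q^2, minimized at q = 9 where min AVC = $19. MC = 100 - 36q + 3q^2.
At P = $139 ≥ min AVC, set P = MC on the rising branch: q = 13.
At P = $18 < min AVC = $19, price no longer covers variable cost at any output, so the firm shuts down: q = 0.

Output falls from 13 to 0 (the firm shuts down)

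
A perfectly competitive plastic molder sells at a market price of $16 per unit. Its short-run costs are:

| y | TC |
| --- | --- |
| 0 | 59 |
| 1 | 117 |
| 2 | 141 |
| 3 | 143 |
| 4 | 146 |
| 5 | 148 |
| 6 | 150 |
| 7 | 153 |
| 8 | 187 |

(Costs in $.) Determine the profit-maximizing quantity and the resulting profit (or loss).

y = 7; profit = -$41

Tabulate TR − TC: y=0: -59; y=1: -101; y=2: -109; y=3: -95; y=4: -82; y=5: -68; y=6: -54; y=7: -41; y=8: -59.
Profit is maximized at y = 7. AVC there is 94/7 = $13.43 ≤ P, so producing beats shutting down (which would give -$59).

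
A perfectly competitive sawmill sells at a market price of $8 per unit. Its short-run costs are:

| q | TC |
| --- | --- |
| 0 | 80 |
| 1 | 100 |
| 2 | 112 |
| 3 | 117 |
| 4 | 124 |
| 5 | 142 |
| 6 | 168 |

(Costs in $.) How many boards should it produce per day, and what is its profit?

Profit at each row (π = 8q − TC): q=0: -80; q=1: -92; q=2: -96; q=3: -93; q=4: -92; q=5: -102; q=6: -120.
Profit is highest at q = 0. Equivalently, the lowest AVC in the table is 44/4 ≈ $11 at q = 4, and P = $8 falls below it — price never covers variable cost, so the firm shuts down and loses only its fixed cost.

q = 0 (shut down); profit = -$80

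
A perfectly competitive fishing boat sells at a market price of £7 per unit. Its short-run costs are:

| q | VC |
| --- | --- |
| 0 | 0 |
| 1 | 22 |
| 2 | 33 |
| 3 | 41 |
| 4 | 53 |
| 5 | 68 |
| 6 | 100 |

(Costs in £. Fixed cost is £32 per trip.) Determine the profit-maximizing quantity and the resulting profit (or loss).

q = 0 (shut down); profit = -£32

Tabulate TR − TC: q=0: -32; q=1: -47; q=2: -51; q=3: -52; q=4: -57; q=5: -65; q=6: -90.
Profit is highest at q = 0. Equivalently, the lowest AVC in the table is 53/4 ≈ £13.25 at q = 4, and P = £7 falls below it — price never covers variable cost, so the firm shuts down and loses only its fixed cost.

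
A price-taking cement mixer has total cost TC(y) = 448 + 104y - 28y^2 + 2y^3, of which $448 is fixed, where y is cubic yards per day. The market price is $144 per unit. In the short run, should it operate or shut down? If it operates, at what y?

From TC, MC = TC'(y) = 104 - 56y + 6y^2 and AVC = VC/y = 104 - 28y + 2y^2.
AVC hits its minimum where MC = AVC, at y = 7, giving min AVC = 104 - 28·7 + 2·7^2 = $6.
Because $144 ≥ $6, revenue can cover variable cost; the firm operates.
P = MC gives -40 - 56y + 6y^2 = 0, with roots -2/3 and 10. Take the larger (rising MC): y* = 10.
Check: AVC at y = 10 is $24 ≤ P, so revenue covers variable cost.
Profit = P·y − TC = 144·10 − 688 = $752.

Produce at y = 10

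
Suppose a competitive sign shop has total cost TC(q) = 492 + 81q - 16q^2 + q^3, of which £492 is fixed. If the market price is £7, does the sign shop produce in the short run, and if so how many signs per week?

Variable cost is VC = 81q - 16q^2 + q^3, so AVC = VC/q = 81 - 16q + q^2 and MC = dTC/dq = 81 - 32q + 3q^2.
The AVC parabola has its vertex at q = 16/2 = 8, where AVC = 81 - 16·8 + 8^2 = £17.
With P < min AVC (£7 < £17), every unit sold adds to the loss.
Best response: produce nothing and absorb the £492 fixed cost.

Shut down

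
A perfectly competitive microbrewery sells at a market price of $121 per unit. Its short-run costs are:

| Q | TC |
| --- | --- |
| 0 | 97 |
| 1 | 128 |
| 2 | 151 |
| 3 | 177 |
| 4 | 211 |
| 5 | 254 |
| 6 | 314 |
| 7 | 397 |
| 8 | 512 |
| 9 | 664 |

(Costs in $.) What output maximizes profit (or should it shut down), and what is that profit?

Compute π = P·Q − TC at each output: Q=0: -97; Q=1: -7; Q=2: 91; Q=3: 186; Q=4: 273; Q=5: 351; Q=6: 412; Q=7: 450; Q=8: 456; Q=9: 425.
Profit is maximized at Q = 8. AVC there is 415/8 = $51.88 ≤ P, so producing beats shutting down (which would give -$97).

Q = 8; profit = $456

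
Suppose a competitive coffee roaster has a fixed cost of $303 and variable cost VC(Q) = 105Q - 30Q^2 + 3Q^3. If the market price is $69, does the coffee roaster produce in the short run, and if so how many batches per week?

From TC, MC = TC'(Q) = 105 - 60Q + 9Q^2 and AVC = VC/Q = 105 - 30Q + 3Q^2.
The AVC parabola has its vertex at Q = 30/6 = 5, where AVC = 105 - 30·5 + 3·5^2 = $30.
Since P = $69 ≥ min AVC = $30, price covers variable cost and the firm should produce.
Set P = MC: 69 = 105 - 60Q + 9Q^2 → 36 - 60Q + 9Q^2 = 0. The roots are Q = 2/3 and Q = 6; the profit-maximizing output is on the rising part of MC, so Q* = 6.
Check: AVC at Q = 6 is $33 ≤ P, so revenue covers variable cost.
Profit = P·Q − TC = 69·6 − 501 = -$87, a loss, but smaller than the $303 fixed cost the firm would lose by shutting down.

Produce at Q = 6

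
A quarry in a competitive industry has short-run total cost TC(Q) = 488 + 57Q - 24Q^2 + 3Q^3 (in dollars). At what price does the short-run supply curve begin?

$9 per unit

The firm shuts down when price falls below the minimum of average variable cost. AVC = VC/Q = 57 - 24Q + 3Q^2.
At the minimum of AVC, MC = AVC. MC = 57 - 48Q + 9Q^2; setting MC = AVC gives 6Q^2 - 24Q = 0, so Q = 4. min AVC = 9.
The firm shuts down for any P below $9.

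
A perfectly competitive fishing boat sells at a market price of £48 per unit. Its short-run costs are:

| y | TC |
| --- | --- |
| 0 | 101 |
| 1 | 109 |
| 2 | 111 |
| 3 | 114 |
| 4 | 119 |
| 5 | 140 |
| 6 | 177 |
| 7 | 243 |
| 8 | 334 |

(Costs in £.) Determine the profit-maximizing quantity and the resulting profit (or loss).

y = 6; profit = £111

Profit at each row (π = 48y − TC): y=0: -101; y=1: -61; y=2: -15; y=3: 30; y=4: 73; y=5: 100; y=6: 111; y=7: 93; y=8: 50.
Profit is maximized at y = 6. AVC there is 76/6 = £12.67 ≤ P, so producing beats shutting down (which would give -£101).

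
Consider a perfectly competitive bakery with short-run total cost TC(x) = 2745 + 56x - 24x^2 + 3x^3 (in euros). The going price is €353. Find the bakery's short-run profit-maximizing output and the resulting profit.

AVC = 56 - 24x + 3x^2; min AVC = €8 at x = 4. Since P = €353 ≥ min AVC, the firm produces.
With MC = 56 - 48x + 9x^2, P = MC on the upward-sloping part at x* = 9.
TR = 353·9 = 3177. TC = 2745 + 747 = 3492. Profit = 3177 − 3492 = -€315.
By producing, the firm covers all variable cost plus €2430 of fixed cost; shutting down would lose the full €2745.

Profit = -€315 at x = 9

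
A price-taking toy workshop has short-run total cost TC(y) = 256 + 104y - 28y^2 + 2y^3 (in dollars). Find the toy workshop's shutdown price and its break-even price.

AVC = 104 - 28y + 2y^2; minimized at y = 7, giving min AVC = $6. That is the shutdown price.
ATC = 256/y + 104 - 28y + 2y^2. Setting dATC/dy = −256/y^2 − 28 + 4y = 0 gives y = 8 (since 4·8^3 − 28·8^2 = 256).
min ATC = 256/8 + 104 − 28·8 + 2·8^2 = $40. That is the break-even price.
For $6 ≤ P < $40 the firm produces at a loss; below $6 it shuts down.

Shutdown price = $6; break-even price = $40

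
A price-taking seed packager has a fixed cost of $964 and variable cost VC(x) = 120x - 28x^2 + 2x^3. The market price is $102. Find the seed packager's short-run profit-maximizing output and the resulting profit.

Profit = -$316 at x = 9

AVC = 120 - 28x + 2x^2 has its minimum $22 at x = 7; price $102 clears that bar, so the firm operates.
MC = 120 - 56x + 6x^2. Setting P = MC and taking the root on the rising branch gives x* = 9.
TR = 102·9 = 918. TC = 964 + 270 = 1234. Profit = 918 − 1234 = -$316.
By producing, the firm covers all variable cost plus $648 of fixed cost; shutting down would lose the full $964.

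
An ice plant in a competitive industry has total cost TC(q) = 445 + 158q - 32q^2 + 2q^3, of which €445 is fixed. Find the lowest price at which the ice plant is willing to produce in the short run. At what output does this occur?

Short-run supply begins at min AVC. From VC = 158q - 32q^2 + 2q^3, AVC = 158 - 32q + 2q^2.
dAVC/dq = -32 + 4q = 0 gives q = 8. min AVC = 158 - 32·8 + 2·8^2 = 30.
So the shutdown price is €30.

€30 per unit, at q = 8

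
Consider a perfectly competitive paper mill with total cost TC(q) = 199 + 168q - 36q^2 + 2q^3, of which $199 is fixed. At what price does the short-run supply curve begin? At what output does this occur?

$6 per unit, at q = 9

The shutdown price is the minimum of AVC. VC = 168q - 36q^2 + 2q^3, so AVC = 168 - 36q + 2q^2.
At the minimum of AVC, MC = AVC. MC = 168 - 72q + 6q^2; setting MC = AVC gives 4q^2 - 36q = 0, so q = 9. min AVC = 6.
For P < $6 the firm produces nothing.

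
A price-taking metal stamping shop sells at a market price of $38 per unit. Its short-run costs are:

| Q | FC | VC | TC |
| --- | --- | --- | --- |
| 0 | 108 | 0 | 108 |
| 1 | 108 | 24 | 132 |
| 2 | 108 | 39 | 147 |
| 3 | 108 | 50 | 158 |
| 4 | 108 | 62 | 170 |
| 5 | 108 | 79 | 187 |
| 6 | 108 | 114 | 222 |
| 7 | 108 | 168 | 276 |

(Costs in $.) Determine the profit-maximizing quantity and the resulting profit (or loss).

Compute π = P·Q − TC at each output: Q=0: -108; Q=1: -94; Q=2: -71; Q=3: -44; Q=4: -18; Q=5: 3; Q=6: 6; Q=7: -10.
Profit is maximized at Q = 6. AVC there is 114/6 = $19 ≤ P, so producing beats shutting down (which would give -$108).

Q = 6; profit = $6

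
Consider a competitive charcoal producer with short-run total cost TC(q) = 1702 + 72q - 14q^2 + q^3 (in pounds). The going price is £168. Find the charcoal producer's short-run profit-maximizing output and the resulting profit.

AVC = 72 - 14q + q^2 has its minimum £23 at q = 7; price £168 clears that bar, so the firm operates.
MC = 72 - 28q + 3q^2. Setting P = MC and taking the root on the rising branch gives q* = 12.
TR = 168·12 = 2016. TC = 1702 + 576 = 2278. Profit = 2016 − 2278 = -£262.
That loss of £262 beats the £1702 the firm would lose by shutting down; producing recovers £1440 of fixed cost.

Profit = -£262 at q = 12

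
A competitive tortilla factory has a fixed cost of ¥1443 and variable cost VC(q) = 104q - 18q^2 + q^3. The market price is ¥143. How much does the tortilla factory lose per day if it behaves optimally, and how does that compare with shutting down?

AVC = 104 - 18q + q^2 has its minimum ¥23 at q = 9; price ¥143 clears that bar, so the firm operates.
With MC = 104 - 36q + 3q^2, P = MC on the upward-sloping part at q* = 13.
TR = 143·13 = 1859. TC = 1443 + 507 = 1950. Profit = 1859 − 1950 = -¥91.
Shutting down would mean losing the fixed cost of ¥1443, so operating at a loss of ¥91 is better by ¥1352.

Profit = -¥91 at q = 13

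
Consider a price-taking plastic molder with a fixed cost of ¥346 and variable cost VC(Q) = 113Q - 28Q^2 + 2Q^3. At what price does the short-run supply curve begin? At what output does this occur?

The shutdown price is the minimum of AVC. VC = 113Q - 28Q^2 + 2Q^3, so AVC = 113 - 28Q + 2Q^2.
At the minimum of AVC, MC = AVC. MC = 113 - 56Q + 6Q^2; setting MC = AVC gives 4Q^2 - 28Q = 0, so Q = 7. min AVC = 15.
So the shutdown price is ¥15.

¥15 per unit, at Q = 7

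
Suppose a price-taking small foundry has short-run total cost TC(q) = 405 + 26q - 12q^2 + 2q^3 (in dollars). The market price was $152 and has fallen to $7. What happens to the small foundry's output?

Output falls from 7 to 0 (the firm shuts down)

MC = 26 - 24q + 6q^2; the shutdown threshold is min AVC = $8 (at q = 3).
At P = $152 ≥ min AVC, set P = MC on the rising branch: q = 7.
At P = $7 < min AVC = $8, price no longer covers variable cost at any output, so the firm shuts down: q = 0.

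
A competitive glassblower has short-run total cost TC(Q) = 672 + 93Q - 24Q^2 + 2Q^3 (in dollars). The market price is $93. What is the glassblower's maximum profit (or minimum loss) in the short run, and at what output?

AVC = 93 - 24Q + 2Q^2 has its minimum $21 at Q = 6; price $93 clears that bar, so the firm operates.
With MC = 93 - 48Q + 6Q^2, P = MC on the upward-sloping part at Q* = 8.
TR = 93·8 = 744. TC = 672 + 232 = 904. Profit = 744 − 904 = -$160.
By producing, the firm covers all variable cost plus $512 of fixed cost; shutting down would lose the full $672.

Profit = -$160 at Q = 8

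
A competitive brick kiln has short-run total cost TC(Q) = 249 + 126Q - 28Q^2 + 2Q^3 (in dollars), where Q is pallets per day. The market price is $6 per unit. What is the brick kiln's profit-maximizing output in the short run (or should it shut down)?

Variable cost is VC = 126Q - 28Q^2 + 2Q^3, so AVC = VC/Q = 126 - 28Q + 2Q^2 and MC = dTC/dQ = 126 - 56Q + 6Q^2.
AVC hits its minimum where MC = AVC, at Q = 7, giving min AVC = 126 - 28·7 + 2·7^2 = $28.
With P < min AVC ($6 < $28), every unit sold adds to the loss.
The firm minimizes its loss by shutting down and losing only its fixed cost of $249.

Shut down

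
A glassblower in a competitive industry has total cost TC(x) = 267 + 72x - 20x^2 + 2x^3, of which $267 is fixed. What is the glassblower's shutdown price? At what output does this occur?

$22 per unit, at x = 5

The firm shuts down when price falls below the minimum of average variable cost. AVC = VC/x = 72 - 20x + 2x^2.
dAVC/dx = -20 + 4x = 0 gives x = 5. min AVC = 72 - 20·5 + 2·5^2 = 22.
The firm shuts down for any P below $22.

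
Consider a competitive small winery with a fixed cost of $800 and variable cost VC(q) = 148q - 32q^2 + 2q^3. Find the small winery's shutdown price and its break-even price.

Shutdown price = min AVC. AVC = 148 - 32q + 2q^2, with vertex at q = 8 and minimum $20.
ATC = 800/q + 148 - 32q + 2q^2. Setting dATC/dq = −800/q^2 − 32 + 4q = 0 gives q = 10 (since 4·10^3 − 32·10^2 = 800).
min ATC = 800/10 + 148 − 32·10 + 2·10^2 = $108. That is the break-even price.
For $20 ≤ P < $108 the firm produces at a loss; below $20 it shuts down.

Shutdown price = $20; break-even price = $108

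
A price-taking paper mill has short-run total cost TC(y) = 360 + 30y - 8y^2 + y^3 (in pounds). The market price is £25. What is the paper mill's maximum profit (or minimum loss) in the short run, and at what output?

AVC = 30 - 8y + y^2; min AVC = £14 at y = 4. Since P = £25 ≥ min AVC, the firm produces.
MC = 30 - 16y + 3y^2. Setting P = MC and taking the root on the rising branch gives y* = 5.
TR = 25·5 = 125. TC = 360 + 75 = 435. Profit = 125 − 435 = -£310.
Shutting down would mean losing the fixed cost of £360, so operating at a loss of £310 is better by £50.

Profit = -£310 at y = 5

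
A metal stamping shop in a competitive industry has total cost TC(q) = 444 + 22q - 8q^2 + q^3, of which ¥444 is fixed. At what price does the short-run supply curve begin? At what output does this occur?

The shutdown price is the minimum of AVC. VC = 22q - 8q^2 + q^3, so AVC = 22 - 8q + q^2.
dAVC/dq = -8 + 2q = 0 gives q = 4. min AVC = 22 - 8·4 + 4^2 = 6.
So the shutdown price is ¥6.

¥6 per unit, at q = 4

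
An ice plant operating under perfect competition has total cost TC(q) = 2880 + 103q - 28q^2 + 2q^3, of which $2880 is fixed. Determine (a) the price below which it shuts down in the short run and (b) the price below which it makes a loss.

AVC = 103 - 28q + 2q^2; minimized at q = 7, giving min AVC = $5. That is the shutdown price.
ATC = 2880/q + 103 - 28q + 2q^2. Setting dATC/dq = −2880/q^2 − 28 + 4q = 0 gives q = 12 (since 4·12^3 − 28·12^2 = 2880).
min ATC = 2880/12 + 103 − 28·12 + 2·12^2 = $295. That is the break-even price.
Between these two prices the firm operates at a loss; above $295 it earns a profit.

Shutdown price = $5; break-even price = $295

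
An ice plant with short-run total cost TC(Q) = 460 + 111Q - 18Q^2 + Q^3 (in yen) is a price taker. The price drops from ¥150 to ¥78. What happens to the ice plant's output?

MC = 111 - 36Q + 3Q^2; the shutdown threshold is min AVC = ¥30 (at Q = 9).
At P = ¥150 ≥ min AVC, set P = MC on the rising branch: Q = 13.
At P = ¥78 ≥ min AVC, set P = MC: Q = 11. The firm stays open but cuts output.

Output falls from 13 to 11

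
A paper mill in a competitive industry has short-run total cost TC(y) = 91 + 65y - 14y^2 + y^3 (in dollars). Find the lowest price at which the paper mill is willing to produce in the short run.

$16 per unit

The shutdown price is the minimum of AVC. VC = 65y - 14y^2 + y^3, so AVC = 65 - 14y + y^2.
At the minimum of AVC, MC = AVC. MC = 65 - 28y + 3y^2; setting MC = AVC gives 2y^2 - 14y = 0, so y = 7. min AVC = 16.
So the shutdown price is $16.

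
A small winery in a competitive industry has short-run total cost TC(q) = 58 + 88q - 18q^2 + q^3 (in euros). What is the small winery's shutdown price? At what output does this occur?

The shutdown price is the minimum of AVC. VC = 88q - 18q^2 + q^3, so AVC = 88 - 18q + q^2.
dAVC/dq = -18 + 2q = 0 gives q = 9. min AVC = 88 - 18·9 + 9^2 = 7.
So the shutdown price is €7.

€7 per unit, at q = 9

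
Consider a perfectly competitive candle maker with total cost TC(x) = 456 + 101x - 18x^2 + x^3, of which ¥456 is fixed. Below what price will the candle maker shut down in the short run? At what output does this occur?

¥20 per unit, at x = 9

The shutdown price is the minimum of AVC. VC = 101x - 18x^2 + x^3, so AVC = 101 - 18x + x^2.
At the minimum of AVC, MC = AVC. MC = 101 - 36x + 3x^2; setting MC = AVC gives 2x^2 - 18x = 0, so x = 9. min AVC = 20.
So the shutdown price is ¥20.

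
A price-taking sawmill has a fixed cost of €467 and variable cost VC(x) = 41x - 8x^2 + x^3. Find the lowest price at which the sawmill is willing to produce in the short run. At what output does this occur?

€25 per unit, at x = 4

Short-run supply begins at min AVC. From VC = 41x - 8x^2 + x^3, AVC = 41 - 8x + x^2.
dAVC/dx = -8 + 2x = 0 gives x = 4. min AVC = 41 - 8·4 + 4^2 = 25.
For P < €25 the firm produces nothing.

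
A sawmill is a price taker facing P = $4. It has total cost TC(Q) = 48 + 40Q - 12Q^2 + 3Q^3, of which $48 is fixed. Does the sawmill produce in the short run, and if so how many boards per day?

Shut down

Strip out fixed cost: VC = 40Q - 12Q^2 + 3Q^3. Then AVC = 40 - 12Q + 3Q^2 and MC = 40 - 24Q + 9Q^2.
AVC hits its minimum where MC = AVC, at Q = 2, giving min AVC = 40 - 12·2 + 3·2^2 = $28.
With P < min AVC ($4 < $28), every unit sold adds to the loss.
Shutting down limits the loss to fixed cost, $48.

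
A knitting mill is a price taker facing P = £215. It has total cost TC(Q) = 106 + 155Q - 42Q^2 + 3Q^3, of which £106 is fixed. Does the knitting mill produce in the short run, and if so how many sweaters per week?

Produce at Q = 10

Variable cost is VC = 155Q - 42Q^2 + 3Q^3, so AVC = VC/Q = 155 - 42Q + 3Q^2 and MC = dTC/dQ = 155 - 84Q + 9Q^2.
AVC is minimized where dAVC/dQ = -42 + 6Q = 0, at Q = 7; min AVC = 155 - 42·7 + 3·7^2 = £8.
Since P = £215 ≥ min AVC = £8, price covers variable cost and the firm should produce.
P = MC gives -60 - 84Q + 9Q^2 = 0, with roots -2/3 and 10. Take the larger (rising MC): Q* = 10.
Check: AVC at Q = 10 is £35 ≤ P, so revenue covers variable cost.
Profit = P·Q − TC = 215·10 − 456 = £1694.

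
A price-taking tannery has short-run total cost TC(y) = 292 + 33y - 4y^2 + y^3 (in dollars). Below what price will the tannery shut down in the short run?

Short-run supply begins at min AVC. From VC = 33y - 4y^2 + y^3, AVC = 33 - 4y + y^2.
dAVC/dy = -4 + 2y = 0 gives y = 2. min AVC = 33 - 4·2 + 2^2 = 29.
For P < $29 the firm produces nothing.

$29 per unit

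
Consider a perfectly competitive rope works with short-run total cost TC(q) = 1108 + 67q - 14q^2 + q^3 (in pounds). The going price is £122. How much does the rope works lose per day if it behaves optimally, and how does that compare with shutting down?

Profit = -£140 at q = 11

AVC = 67 - 14q + q^2; min AVC = £18 at q = 7. Since P = £122 ≥ min AVC, the firm produces.
MC = 67 - 28q + 3q^2. Setting P = MC and taking the root on the rising branch gives q* = 11.
TR = 122·11 = 1342. TC = 1108 + 374 = 1482. Profit = 1342 − 1482 = -£140.
By producing, the firm covers all variable cost plus £968 of fixed cost; shutting down would lose the full £1108.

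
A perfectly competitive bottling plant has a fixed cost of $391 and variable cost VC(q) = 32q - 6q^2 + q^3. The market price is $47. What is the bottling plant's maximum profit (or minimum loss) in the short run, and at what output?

AVC = 32 - 6q + q^2 has its minimum $23 at q = 3; price $47 clears that bar, so the firm operates.
With MC = 32 - 12q + 3q^2, P = MC on the upward-sloping part at q* = 5.
TR = 47·5 = 235. TC = 391 + 135 = 526. Profit = 235 − 526 = -$291.
Shutting down would mean losing the fixed cost of $391, so operating at a loss of $291 is better by $100.

Profit = -$291 at q = 5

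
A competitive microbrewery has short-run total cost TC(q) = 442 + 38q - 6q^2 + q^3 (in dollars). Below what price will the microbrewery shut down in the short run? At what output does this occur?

The firm shuts down when price falls below the minimum of average variable cost. AVC = VC/q = 38 - 6q + q^2.
dAVC/dq = -6 + 2q = 0 gives q = 3. min AVC = 38 - 6·3 + 3^2 = 29.
For P < $29 the firm produces nothing.

$29 per unit, at q = 3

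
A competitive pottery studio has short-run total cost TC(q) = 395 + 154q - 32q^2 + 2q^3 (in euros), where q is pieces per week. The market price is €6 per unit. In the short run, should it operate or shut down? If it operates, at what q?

Shut down

From TC, MC = TC'(q) = 154 - 64q + 6q^2 and AVC = VC/q = 154 - 32q + 2q^2.
The AVC parabola has its vertex at q = 32/4 = 8, where AVC = 154 - 32·8 + 2·8^2 = €26.
With P < min AVC (€6 < €26), every unit sold adds to the loss.
The firm minimizes its loss by shutting down and losing only its fixed cost of €395.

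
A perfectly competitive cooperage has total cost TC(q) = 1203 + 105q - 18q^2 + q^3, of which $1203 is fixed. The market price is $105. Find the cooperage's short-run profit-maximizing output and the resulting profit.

Profit = -$339 at q = 12

AVC = 105 - 18q + q^2 has its minimum $24 at q = 9; price $105 clears that bar, so the firm operates.
With MC = 105 - 36q + 3q^2, P = MC on the upward-sloping part at q* = 12.
TR = 105·12 = 1260. TC = 1203 + 396 = 1599. Profit = 1260 − 1599 = -$339.
By producing, the firm covers all variable cost plus $864 of fixed cost; shutting down would lose the full $1203.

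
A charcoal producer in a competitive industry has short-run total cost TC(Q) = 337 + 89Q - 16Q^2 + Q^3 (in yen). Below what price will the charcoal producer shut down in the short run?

¥25 per unit

Short-run supply begins at min AVC. From VC = 89Q - 16Q^2 + Q^3, AVC = 89 - 16Q + Q^2.
At the minimum of AVC, MC = AVC. MC = 89 - 32Q + 3Q^2; setting MC = AVC gives 2Q^2 - 16Q = 0, so Q = 8. min AVC = 25.
So the shutdown price is ¥25.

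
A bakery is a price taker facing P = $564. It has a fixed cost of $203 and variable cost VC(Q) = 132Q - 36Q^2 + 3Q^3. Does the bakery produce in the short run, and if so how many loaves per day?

Produce at Q = 12

Variable cost is VC = 132Q - 36Q^2 + 3Q^3, so AVC = VC/Q = 132 - 36Q + 3Q^2 and MC = dTC/dQ = 132 - 72Q + 9Q^2.
AVC is minimized where dAVC/dQ = -36 + 6Q = 0, at Q = 6; min AVC = 132 - 36·6 + 3·6^2 = $24.
P = $564 exceeds min AVC = $24, so the firm stays open.
Set P = MC: 564 = 132 - 72Q + 9Q^2 → -432 - 72Q + 9Q^2 = 0. The roots are Q = -4 and Q = 12; the profit-maximizing output is on the rising part of MC, so Q* = 12.
Check: AVC at Q = 12 is $132 ≤ P, so revenue covers variable cost.
Profit = P·Q − TC = 564·12 − 1787 = $4981.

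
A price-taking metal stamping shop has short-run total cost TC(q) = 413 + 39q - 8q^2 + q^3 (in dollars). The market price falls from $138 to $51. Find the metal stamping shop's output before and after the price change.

AVC = 39 - 8q + q^2, minimized at q = 4 where min AVC = $23. MC = 39 - 16q + 3q^2.
At P = $138 ≥ min AVC, set P = MC on the rising branch: q = 9.
At P = $51 ≥ min AVC, set P = MC: q = 6. The firm stays open but cuts output.

Output falls from 9 to 6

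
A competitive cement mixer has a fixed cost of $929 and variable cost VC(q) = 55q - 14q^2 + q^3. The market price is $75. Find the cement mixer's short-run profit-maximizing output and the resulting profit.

Profit = -$329 at q = 10

AVC = 55 - 14q + q^2 has its minimum $6 at q = 7; price $75 clears that bar, so the firm operates.
MC = 55 - 28q + 3q^2. Setting P = MC and taking the root on the rising branch gives q* = 10.
TR = 75·10 = 750. TC = 929 + 150 = 1079. Profit = 750 − 1079 = -$329.
That loss of $329 beats the $929 the firm would lose by shutting down; producing recovers $600 of fixed cost.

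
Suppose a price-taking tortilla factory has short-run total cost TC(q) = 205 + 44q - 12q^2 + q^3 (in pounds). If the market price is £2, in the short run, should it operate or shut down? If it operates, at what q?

Shut down

From TC, MC = TC'(q) = 44 - 24q + 3q^2 and AVC = VC/q = 44 - 12q + q^2.
AVC is minimized where dAVC/dq = -12 + 2q = 0, at q = 6; min AVC = 44 - 12·6 + 6^2 = £8.
With P < min AVC (£2 < £8), every unit sold adds to the loss.
Shutting down limits the loss to fixed cost, £205.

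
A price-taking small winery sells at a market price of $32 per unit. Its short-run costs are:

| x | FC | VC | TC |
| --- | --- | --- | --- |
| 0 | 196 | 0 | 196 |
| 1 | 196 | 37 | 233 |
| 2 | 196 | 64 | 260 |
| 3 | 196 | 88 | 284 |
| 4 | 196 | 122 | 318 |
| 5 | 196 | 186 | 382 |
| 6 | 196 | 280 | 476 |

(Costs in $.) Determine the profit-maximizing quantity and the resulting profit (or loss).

Compute π = P·x − TC at each output: x=0: -196; x=1: -201; x=2: -196; x=3: -188; x=4: -190; x=5: -222; x=6: -284.
Profit is maximized at x = 3. AVC there is 88/3 = $29.33 ≤ P, so producing beats shutting down (which would give -$196).

x = 3; profit = -$188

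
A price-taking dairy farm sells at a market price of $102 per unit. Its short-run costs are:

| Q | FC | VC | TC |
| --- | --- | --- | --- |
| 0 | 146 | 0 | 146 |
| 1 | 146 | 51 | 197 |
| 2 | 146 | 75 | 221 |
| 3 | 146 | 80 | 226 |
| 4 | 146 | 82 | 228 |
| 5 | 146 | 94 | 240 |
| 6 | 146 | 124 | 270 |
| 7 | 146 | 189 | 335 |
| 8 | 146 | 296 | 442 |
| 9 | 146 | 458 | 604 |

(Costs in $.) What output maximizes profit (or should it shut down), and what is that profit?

Q = 7; profit = $379

Tabulate TR − TC: Q=0: -146; Q=1: -95; Q=2: -17; Q=3: 80; Q=4: 180; Q=5: 270; Q=6: 342; Q=7: 379; Q=8: 374; Q=9: 314.
Profit is maximized at Q = 7. AVC there is 189/7 = $27 ≤ P, so producing beats shutting down (which would give -$146).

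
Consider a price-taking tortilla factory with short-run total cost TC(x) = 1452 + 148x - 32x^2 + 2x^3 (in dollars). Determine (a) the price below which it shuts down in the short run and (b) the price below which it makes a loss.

AVC = 148 - 32x + 2x^2; minimized at x = 8, giving min AVC = $20. That is the shutdown price.
ATC = 1452/x + 148 - 32x + 2x^2. Setting dATC/dx = −1452/x^2 − 32 + 4x = 0 gives x = 11 (since 4·11^3 − 32·11^2 = 1452).
min ATC = 1452/11 + 148 − 32·11 + 2·11^2 = $170. That is the break-even price.
For $20 ≤ P < $170 the firm produces at a loss; below $20 it shuts down.

Shutdown price = $20; break-even price = $170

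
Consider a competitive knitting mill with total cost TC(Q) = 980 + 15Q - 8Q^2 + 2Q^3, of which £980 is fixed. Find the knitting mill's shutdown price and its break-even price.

Shutdown price = £7; break-even price = £197

Shutdown price = min AVC. AVC = 15 - 8Q + 2Q^2, with vertex at Q = 2 and minimum £7.
ATC = 980/Q + 15 - 8Q + 2Q^2. Setting dATC/dQ = −980/Q^2 − 8 + 4Q = 0 gives Q = 7 (since 4·7^3 − 8·7^2 = 980).
min ATC = 980/7 + 15 − 8·7 + 2·7^2 = £197. That is the break-even price.
For £7 ≤ P < £197 the firm produces at a loss; below £7 it shuts down.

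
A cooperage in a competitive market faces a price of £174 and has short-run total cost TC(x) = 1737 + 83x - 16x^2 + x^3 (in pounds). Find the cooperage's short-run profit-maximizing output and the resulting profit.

AVC = 83 - 16x + x^2 has its minimum £19 at x = 8; price £174 clears that bar, so the firm operates.
With MC = 83 - 32x + 3x^2, P = MC on the upward-sloping part at x* = 13.
TR = 174·13 = 2262. TC = 1737 + 572 = 2309. Profit = 2262 − 2309 = -£47.
Shutting down would mean losing the fixed cost of £1737, so operating at a loss of £47 is better by £1690.

Profit = -£47 at x = 13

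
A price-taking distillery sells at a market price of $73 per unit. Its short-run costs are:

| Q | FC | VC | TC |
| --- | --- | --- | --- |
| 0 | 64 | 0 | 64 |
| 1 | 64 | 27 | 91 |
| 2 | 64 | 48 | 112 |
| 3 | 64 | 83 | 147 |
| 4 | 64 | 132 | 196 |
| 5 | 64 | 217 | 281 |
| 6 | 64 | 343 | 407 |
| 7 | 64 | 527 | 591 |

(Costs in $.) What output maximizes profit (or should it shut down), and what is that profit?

Q = 4; profit = $96

Profit at each row (π = 73Q − TC): Q=0: -64; Q=1: -18; Q=2: 34; Q=3: 72; Q=4: 96; Q=5: 84; Q=6: 31; Q=7: -80.
Profit is maximized at Q = 4. AVC there is 132/4 = $33 ≤ P, so producing beats shutting down (which would give -$64).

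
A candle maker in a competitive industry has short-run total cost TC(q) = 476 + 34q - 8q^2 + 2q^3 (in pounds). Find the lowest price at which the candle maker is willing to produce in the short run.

Short-run supply begins at min AVC. From VC = 34q - 8q^2 + 2q^3, AVC = 34 - 8q + 2q^2.
dAVC/dq = -8 + 4q = 0 gives q = 2. min AVC = 34 - 8·2 + 2·2^2 = 26.
So the shutdown price is £26.

£26 per unit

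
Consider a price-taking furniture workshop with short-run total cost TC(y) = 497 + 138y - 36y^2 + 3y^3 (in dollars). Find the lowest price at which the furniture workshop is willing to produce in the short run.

The shutdown price is the minimum of AVC. VC = 138y - 36y^2 + 3y^3, so AVC = 138 - 36y + 3y^2.
At the minimum of AVC, MC = AVC. MC = 138 - 72y + 9y^2; setting MC = AVC gives 6y^2 - 36y = 0, so y = 6. min AVC = 30.
So the shutdown price is $30.

$30 per unit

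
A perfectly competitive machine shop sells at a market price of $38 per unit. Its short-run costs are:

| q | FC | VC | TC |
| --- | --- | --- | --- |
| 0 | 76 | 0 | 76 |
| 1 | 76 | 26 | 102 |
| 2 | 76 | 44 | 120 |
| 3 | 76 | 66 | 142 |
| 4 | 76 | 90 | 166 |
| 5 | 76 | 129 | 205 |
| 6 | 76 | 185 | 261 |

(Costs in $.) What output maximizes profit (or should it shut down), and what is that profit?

Tabulate TR − TC: q=0: -76; q=1: -64; q=2: -44; q=3: -28; q=4: -14; q=5: -15; q=6: -33.
Profit is maximized at q = 4. AVC there is 90/4 = $22.50 ≤ P, so producing beats shutting down (which would give -$76).

q = 4; profit = -$14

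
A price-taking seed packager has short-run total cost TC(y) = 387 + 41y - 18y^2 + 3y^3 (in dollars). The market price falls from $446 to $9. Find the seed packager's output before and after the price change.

AVC = 41 - 18y + 3y^2, minimized at y = 3 where min AVC = $14. MC = 41 - 36y + 9y^2.
At P = $446 ≥ min AVC, set P = MC on the rising branch: y = 9.
At P = $9 < min AVC = $14, price no longer covers variable cost at any output, so the firm shuts down: y = 0.

Output falls from 9 to 0 (the firm shuts down)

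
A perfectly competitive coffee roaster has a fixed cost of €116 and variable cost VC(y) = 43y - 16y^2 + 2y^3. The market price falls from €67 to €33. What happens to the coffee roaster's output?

Output falls from 6 to 5

MC = 43 - 32y + 6y^2; the shutdown threshold is min AVC = €11 (at y = 4).
With P = €67 above the shutdown price, P = MC gives y = 6.
At P = €33 ≥ min AVC, set P = MC: y = 5. The firm stays open but cuts output.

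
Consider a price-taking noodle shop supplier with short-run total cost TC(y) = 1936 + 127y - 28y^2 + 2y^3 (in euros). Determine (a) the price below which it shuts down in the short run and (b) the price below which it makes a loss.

Shutdown price = min AVC. AVC = 127 - 28y + 2y^2, with vertex at y = 7 and minimum €29.
ATC = 1936/y + 127 - 28y + 2y^2. Setting dATC/dy = −1936/y^2 − 28 + 4y = 0 gives y = 11 (since 4·11^3 − 28·11^2 = 1936).
min ATC = 1936/11 + 127 − 28·11 + 2·11^2 = €237. That is the break-even price.
For €29 ≤ P < €237 the firm produces at a loss; below €29 it shuts down.

Shutdown price = €29; break-even price = €237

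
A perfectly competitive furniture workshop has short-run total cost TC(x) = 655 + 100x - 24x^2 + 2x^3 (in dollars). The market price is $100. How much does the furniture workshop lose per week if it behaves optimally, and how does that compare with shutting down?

Profit = -$143 at x = 8

AVC = 100 - 24x + 2x^2 has its minimum $28 at x = 6; price $100 clears that bar, so the firm operates.
With MC = 100 - 48x + 6x^2, P = MC on the upward-sloping part at x* = 8.
TR = 100·8 = 800. TC = 655 + 288 = 943. Profit = 800 − 943 = -$143.
Shutting down would mean losing the fixed cost of $655, so operating at a loss of $143 is better by $512.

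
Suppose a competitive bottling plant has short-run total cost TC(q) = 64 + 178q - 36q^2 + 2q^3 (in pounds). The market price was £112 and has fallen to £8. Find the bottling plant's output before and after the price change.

Output falls from 11 to 0 (the firm shuts down)

AVC = 178 - 36q + 2q^2, minimized at q = 9 where min AVC = £16. MC = 178 - 72q + 6q^2.
At P = £112 ≥ min AVC, set P = MC on the rising branch: q = 11.
At P = £8 < min AVC = £16, price no longer covers variable cost at any output, so the firm shuts down: q = 0.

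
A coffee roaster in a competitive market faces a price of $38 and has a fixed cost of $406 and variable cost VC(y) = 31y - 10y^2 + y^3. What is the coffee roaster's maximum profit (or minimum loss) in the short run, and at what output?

AVC = 31 - 10y + y^2 has its minimum $6 at y = 5; price $38 clears that bar, so the firm operates.
MC = 31 - 20y + 3y^2. Setting P = MC and taking the root on the rising branch gives y* = 7.
TR = 38·7 = 266. TC = 406 + 70 = 476. Profit = 266 − 476 = -$210.
That loss of $210 beats the $406 the firm would lose by shutting down; producing recovers $196 of fixed cost.

Profit = -$210 at y = 7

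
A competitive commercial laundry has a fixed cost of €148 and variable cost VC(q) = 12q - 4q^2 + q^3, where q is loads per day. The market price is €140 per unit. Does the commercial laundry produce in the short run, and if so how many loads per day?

From TC, MC = TC'(q) = 12 - 8q + 3q^2 and AVC = VC/q = 12 - 4q + q^2.
The AVC parabola has its vertex at q = 4/2 = 2, where AVC = 12 - 4·2 + 2^2 = €8.
Because €140 ≥ €8, revenue can cover variable cost; the firm operates.
Set P = MC: 140 = 12 - 8q + 3q^2 → -128 - 8q + 3q^2 = 0. The roots are q = -16/3 and q = 8; the profit-maximizing output is on the rising part of MC, so q* = 8.
Check: AVC at q = 8 is €44 ≤ P, so revenue covers variable cost.
Profit = P·q − TC = 140·8 − 500 = €620.

Produce at q = 8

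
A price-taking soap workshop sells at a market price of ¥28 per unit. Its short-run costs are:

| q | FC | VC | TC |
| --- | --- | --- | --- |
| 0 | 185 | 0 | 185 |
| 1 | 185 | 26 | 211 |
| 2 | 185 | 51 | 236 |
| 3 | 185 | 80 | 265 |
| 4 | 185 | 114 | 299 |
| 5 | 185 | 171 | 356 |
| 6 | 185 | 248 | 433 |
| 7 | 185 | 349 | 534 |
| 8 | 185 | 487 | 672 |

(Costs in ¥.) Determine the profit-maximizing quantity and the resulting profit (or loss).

q = 2; profit = -¥180

Profit at each row (π = 28q − TC): q=0: -185; q=1: -183; q=2: -180; q=3: -181; q=4: -187; q=5: -216; q=6: -265; q=7: -338; q=8: -448.
Profit is maximized at q = 2. AVC there is 51/2 = ¥25.50 ≤ P, so producing beats shutting down (which would give -¥185).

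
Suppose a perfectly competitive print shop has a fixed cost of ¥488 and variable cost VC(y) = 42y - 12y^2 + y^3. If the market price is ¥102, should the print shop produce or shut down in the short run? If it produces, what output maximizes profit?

Strip out fixed cost: VC = 42y - 12y^2 + y^3. Then AVC = 42 - 12y + y^2 and MC = 42 - 24y + 3y^2.
AVC hits its minimum where MC = AVC, at y = 6, giving min AVC = 42 - 12·6 + 6^2 = ¥6.
Because ¥102 ≥ ¥6, revenue can cover variable cost; the firm operates.
Set P = MC: 102 = 42 - 24y + 3y^2 → -60 - 24y + 3y^2 = 0. The roots are y = -2 and y = 10; the profit-maximizing output is on the rising part of MC, so y* = 10.
Check: AVC at y = 10 is ¥22 ≤ P, so revenue covers variable cost.
Profit = P·y − TC = 102·10 − 708 = ¥312.

Produce at y = 10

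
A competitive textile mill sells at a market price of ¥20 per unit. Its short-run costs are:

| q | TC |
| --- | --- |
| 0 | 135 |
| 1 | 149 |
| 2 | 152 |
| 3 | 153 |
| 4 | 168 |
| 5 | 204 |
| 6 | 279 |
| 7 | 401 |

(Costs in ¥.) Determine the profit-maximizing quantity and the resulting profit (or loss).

q = 4; profit = -¥88

Tabulate TR − TC: q=0: -135; q=1: -129; q=2: -112; q=3: -93; q=4: -88; q=5: -104; q=6: -159; q=7: -261.
Profit is maximized at q = 4. AVC there is 33/4 = ¥8.25 ≤ P, so producing beats shutting down (which would give -¥135).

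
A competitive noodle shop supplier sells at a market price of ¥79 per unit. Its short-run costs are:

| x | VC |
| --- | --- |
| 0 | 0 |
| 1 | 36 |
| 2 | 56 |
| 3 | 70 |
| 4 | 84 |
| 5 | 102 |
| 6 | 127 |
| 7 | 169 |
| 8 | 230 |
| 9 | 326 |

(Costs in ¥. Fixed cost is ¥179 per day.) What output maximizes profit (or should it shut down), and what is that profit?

x = 8; profit = ¥223

Compute π = P·x − TC at each output: x=0: -179; x=1: -136; x=2: -77; x=3: -12; x=4: 53; x=5: 114; x=6: 168; x=7: 205; x=8: 223; x=9: 206.
Profit is maximized at x = 8. AVC there is 230/8 = ¥28.75 ≤ P, so producing beats shutting down (which would give -¥179).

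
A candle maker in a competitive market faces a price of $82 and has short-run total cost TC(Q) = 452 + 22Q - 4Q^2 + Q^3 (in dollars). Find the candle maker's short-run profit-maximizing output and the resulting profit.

Profit = -$164 at Q = 6

AVC = 22 - 4Q + Q^2; min AVC = $18 at Q = 2. Since P = $82 ≥ min AVC, the firm produces.
MC = 22 - 8Q + 3Q^2. Setting P = MC and taking the root on the rising branch gives Q* = 6.
TR = 82·6 = 492. TC = 452 + 204 = 656. Profit = 492 − 656 = -$164.
That loss of $164 beats the $452 the firm would lose by shutting down; producing recovers $288 of fixed cost.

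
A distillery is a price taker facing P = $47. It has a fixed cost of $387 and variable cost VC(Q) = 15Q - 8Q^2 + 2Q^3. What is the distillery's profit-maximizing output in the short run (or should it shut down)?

From TC, MC = TC'(Q) = 15 - 16Q + 6Q^2 and AVC = VC/Q = 15 - 8Q + 2Q^2.
AVC is minimized where dAVC/dQ = -8 + 4Q = 0, at Q = 2; min AVC = 15 - 8·2 + 2·2^2 = $7.
P = $47 exceeds min AVC = $7, so the firm stays open.
Set P = MC: 47 = 15 - 16Q + 6Q^2 → -32 - 16Q + 6Q^2 = 0. The roots are Q = -4/3 and Q = 4; the profit-maximizing output is on the rising part of MC, so Q* = 4.
Check: AVC at Q = 4 is $15 ≤ P, so revenue covers variable cost.
Profit = P·Q − TC = 47·4 − 447 = -$259, a loss, but smaller than the $387 fixed cost the firm would lose by shutting down.

Produce at Q = 4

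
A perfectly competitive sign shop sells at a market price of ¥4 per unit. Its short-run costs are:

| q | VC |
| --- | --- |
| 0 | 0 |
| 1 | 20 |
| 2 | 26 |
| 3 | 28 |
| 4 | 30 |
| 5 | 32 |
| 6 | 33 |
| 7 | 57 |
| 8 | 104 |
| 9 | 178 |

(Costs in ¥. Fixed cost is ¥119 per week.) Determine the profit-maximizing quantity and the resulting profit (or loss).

q = 0 (shut down); profit = -¥119

Tabulate TR − TC: q=0: -119; q=1: -135; q=2: -137; q=3: -135; q=4: -133; q=5: -131; q=6: -128; q=7: -148; q=8: -191; q=9: -261.
Profit is highest at q = 0. Equivalently, the lowest AVC in the table is 33/6 ≈ ¥5.50 at q = 6, and P = ¥4 falls below it — price never covers variable cost, so the firm shuts down and loses only its fixed cost.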